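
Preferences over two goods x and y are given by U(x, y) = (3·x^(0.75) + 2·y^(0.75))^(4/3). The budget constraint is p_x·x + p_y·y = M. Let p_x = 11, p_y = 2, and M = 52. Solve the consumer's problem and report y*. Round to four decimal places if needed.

From the CES first-order condition, (3/2)·(y/x)^(0.25) = p_x/p_y.
Solve for the ratio: y/x = [(2/3)·p_x/p_y]^(4).
Substitute y = (y/x)·x into the budget: x* = M/(p_x + p_y·(y/x)).
Numerically y/x = 180.753086, so x* = 52/(11 + 2·180.753086) = 0.1396 and y* = 180.753086·0.1396 = 25.2322.

y* = 25.2322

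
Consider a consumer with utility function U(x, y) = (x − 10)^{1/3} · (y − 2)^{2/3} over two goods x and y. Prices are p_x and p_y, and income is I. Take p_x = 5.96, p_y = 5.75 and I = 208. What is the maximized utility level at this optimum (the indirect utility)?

MRS = (1/2)·(y−2)/(x−10). Tangency with p_x/p_y gives y−2 = 2·(p_x/p_y)·(x−10).
After buying the subsistence bundle (10, 2), a share 1/3 of the remaining income goes to x: x* = 10 + 1/3·(I − 10p_x − 2p_y)/p_x.
Discretionary income = 208 − 10·5.96 − 2·5.75 = 136.9; x* = 10 + 1/3·136.9/5.96 = 17.6566; y* = 2 + 2/3·136.9/5.75 = 17.8725.
Utility at the optimum: U(17.6566, 17.8725) = 12.4482.

V = 12.4482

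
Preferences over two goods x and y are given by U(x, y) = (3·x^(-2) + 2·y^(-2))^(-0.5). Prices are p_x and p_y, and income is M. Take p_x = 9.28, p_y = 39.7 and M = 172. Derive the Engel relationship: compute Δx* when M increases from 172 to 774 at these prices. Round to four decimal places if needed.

Δx* = 19.6451

MRS = MU_x/MU_y = (3/2)·(y/x)^(3). Set equal to p_x/p_y.
Solve for the ratio: y/x = [(2/3)·p_x/p_y]^(1/3).
Substitute y = (y/x)·x into the budget: x* = M/(p_x + p_y·(y/x)).
Numerically y/x = 0.538132, so x* = 172/(9.28 + 39.7·0.538132) = 5.6129.
At M' = 774: x* = 25.2579. Change: 25.2579 − 5.6129 = 19.6451.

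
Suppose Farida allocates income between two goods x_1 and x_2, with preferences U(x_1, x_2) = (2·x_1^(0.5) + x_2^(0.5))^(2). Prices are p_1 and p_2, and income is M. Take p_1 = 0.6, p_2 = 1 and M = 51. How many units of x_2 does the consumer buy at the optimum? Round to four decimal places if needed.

x_2* = 6.6522

Numerically x_2/x_1 = 0.09, so x_1* = 51/(0.6 + 1·0.09) = 73.913 and x_2* = 0.09·73.913 = 6.6522.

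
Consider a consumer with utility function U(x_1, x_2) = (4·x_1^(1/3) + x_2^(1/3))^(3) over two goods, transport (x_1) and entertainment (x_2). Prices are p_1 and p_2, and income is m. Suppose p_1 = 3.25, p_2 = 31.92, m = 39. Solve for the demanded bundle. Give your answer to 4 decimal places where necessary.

x_1* = 11.5397, x_2* = 0.0469

From the CES first-order condition, 4·(x_2/x_1)^(2/3) = p_1/p_2.
Solve for the ratio: x_2/x_1 = [(1/4)·p_1/p_2]^(1.5).
With the ratio pinned down, the budget gives x_1* = m/(p_1 + p_2·(x_2/x_1)) and x_2* = (x_2/x_1)·x_1*.
Numerically x_2/x_1 = 0.004061, so x_1* = 39/(3.25 + 31.92·0.004061) = 11.5397 and x_2* = 0.004061·11.5397 = 0.0469.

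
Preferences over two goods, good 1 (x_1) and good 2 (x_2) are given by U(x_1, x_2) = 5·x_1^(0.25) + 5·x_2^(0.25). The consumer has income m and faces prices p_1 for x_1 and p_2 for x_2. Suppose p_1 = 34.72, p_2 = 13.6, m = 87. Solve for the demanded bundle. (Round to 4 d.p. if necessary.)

x_1* = 1.0587, x_2* = 3.6941

With the ratio pinned down, the budget gives x_1* = m/(p_1 + p_2·(x_2/x_1)) and x_2* = (x_2/x_1)·x_1*.
Numerically x_2/x_1 = 3.489162, so x_1* = 87/(34.72 + 13.6·3.489162) = 1.0587 and x_2* = 3.489162·1.0587 = 3.6941.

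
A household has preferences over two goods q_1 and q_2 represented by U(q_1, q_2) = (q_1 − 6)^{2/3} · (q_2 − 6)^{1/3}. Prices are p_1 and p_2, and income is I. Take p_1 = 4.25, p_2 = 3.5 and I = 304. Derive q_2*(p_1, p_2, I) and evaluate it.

Substituting into the budget: q_1* = 6 + 2/3·(I − 6·p_1 − 6·p_2)/p_1, and q_2* = 6 + 1/3·(…)/p_2.
Discretionary income = 304 − 6·4.25 − 6·3.5 = 257.5; q_2* = 6 + 1/3·257.5/3.5 = 30.5238.

q_2* = 30.5238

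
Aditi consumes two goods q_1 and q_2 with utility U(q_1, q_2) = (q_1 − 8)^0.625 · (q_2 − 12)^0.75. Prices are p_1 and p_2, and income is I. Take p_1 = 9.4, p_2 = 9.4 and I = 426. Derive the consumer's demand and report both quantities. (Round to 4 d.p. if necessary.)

Let q_1' = q_1−8, q_2' = q_2−12. MRS = (5/6)·q_2'/q_1' = p_1/p_2.
After buying the subsistence bundle (8, 12), a share 5/11 of the remaining income goes to q_1: q_1* = 8 + 5/11·(I − 8p_1 − 12p_2)/p_1.
Discretionary income = 426 − 8·9.4 − 12·9.4 = 238; q_1* = 8 + 5/11·238/9.4 = 19.5087; q_2* = 12 + 6/11·238/9.4 = 25.8104.

q_1* = 19.5087, q_2* = 25.8104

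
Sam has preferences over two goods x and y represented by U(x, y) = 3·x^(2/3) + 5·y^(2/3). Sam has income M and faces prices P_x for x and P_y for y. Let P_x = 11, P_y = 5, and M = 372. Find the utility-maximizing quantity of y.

From the CES first-order condition, (3/5)·(y/x)^(1/3) = P_x/P_y.
Solve for the ratio: y/x = [(5/3)·P_x/P_y]^(3).
With the ratio pinned down, the budget gives x* = M/(P_x + P_y·(y/x)) and y* = (y/x)·x*.
Numerically y/x = 49.296296, so x* = 372/(11 + 5·49.296296) = 1.4448 and y* = 49.296296·1.4448 = 71.2215.

y* = 71.2215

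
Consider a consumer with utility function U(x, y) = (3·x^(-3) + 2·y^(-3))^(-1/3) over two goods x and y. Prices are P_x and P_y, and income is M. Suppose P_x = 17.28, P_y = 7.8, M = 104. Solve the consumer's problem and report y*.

MRS = MU_x/MU_y = (3/2)·(y/x)^(4). Set equal to P_x/P_y.
Hence y/x = ((2/3)·P_x/P_y)^(1/(4)), i.e. raised to the 0.25 power.
With the ratio pinned down, the budget gives x* = M/(P_x + P_y·(y/x)) and y* = (y/x)·x*.
Numerically y/x = 1.102401, so x* = 104/(17.28 + 7.8·1.102401) = 4.0187 and y* = 1.102401·4.0187 = 4.4303.

y* = 4.4303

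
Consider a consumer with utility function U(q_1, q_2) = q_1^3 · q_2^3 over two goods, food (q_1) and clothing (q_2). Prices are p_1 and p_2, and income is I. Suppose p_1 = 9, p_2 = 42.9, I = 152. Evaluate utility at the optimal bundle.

Tangency: MRS = q_2/q_1 = p_1/p_2.
Rearranging, p_2·q_2 = p_1·q_1. Substituting into the budget gives p_1·q_1·(1 + 1) = I.
Demand: q_1*(p_1,p_2,I) = 0.5·I/p_1 and q_2* = 0.5·I/p_2.
At p_1=9, p_2=42.9, I=152: q_1* = 0.5·152/9 = 8.4444, q_2* = 1.7716.
Utility at the optimum: U(8.4444, 1.7716) = 3347.9746.

V = 3347.9746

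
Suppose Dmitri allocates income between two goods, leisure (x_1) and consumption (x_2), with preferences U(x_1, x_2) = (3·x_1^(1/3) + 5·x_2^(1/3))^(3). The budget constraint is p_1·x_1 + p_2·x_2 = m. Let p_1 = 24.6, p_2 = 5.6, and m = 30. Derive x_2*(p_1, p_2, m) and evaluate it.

From the CES first-order condition, (3/5)·(x_2/x_1)^(2/3) = p_1/p_2.
Solve for the ratio: x_2/x_1 = [(5/3)·p_1/p_2]^(1.5).
Substitute x_2 = (x_2/x_1)·x_1 into the budget: x_1* = m/(p_1 + p_2·(x_2/x_1)).
Numerically x_2/x_1 = 19.810423, so x_1* = 30/(24.6 + 5.6·19.810423) = 0.2213 and x_2* = 19.810423·0.2213 = 4.3848.

x_2* = 4.3848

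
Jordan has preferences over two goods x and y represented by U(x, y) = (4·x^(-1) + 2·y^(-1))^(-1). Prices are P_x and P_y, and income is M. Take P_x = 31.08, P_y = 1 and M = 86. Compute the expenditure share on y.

MRS = MU_x/MU_y = 2·(y/x)^(2). Set equal to P_x/P_y.
Hence y/x = ((1/2)·P_x/P_y)^(1/(2)), i.e. raised to the 0.5 power.
Substitute y = (y/x)·x into the budget: x* = M/(P_x + P_y·(y/x)).
Numerically y/x = 3.942081, so x* = 86/(31.08 + 1·3.942081) = 2.4556 and y* = 3.942081·2.4556 = 9.6801.
Expenditure on y: 1·9.6801 = 9.6801; share = 0.1126.

share on y = 0.1126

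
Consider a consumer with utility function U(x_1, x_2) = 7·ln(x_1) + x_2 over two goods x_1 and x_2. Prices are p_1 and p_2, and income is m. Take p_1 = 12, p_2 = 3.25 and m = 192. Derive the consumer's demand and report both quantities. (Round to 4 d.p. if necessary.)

x_1* = 1.8958, x_2* = 52.0769

Set MRS = p_1/p_2: (7/x_1)/1 = p_1/p_2.
So x_1*(p_1,p_2) = 7·p_2/p_1, independent of income; and x_2* = (m − 7·p_2)/p_2.
At the given prices: x_1* = 7·3.25/12 = 1.8958, and x_2* = 52.0769.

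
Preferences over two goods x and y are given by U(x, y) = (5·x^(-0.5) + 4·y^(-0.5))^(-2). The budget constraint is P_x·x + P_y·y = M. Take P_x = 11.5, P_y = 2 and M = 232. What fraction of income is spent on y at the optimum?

share on y = 0.3248

From the CES first-order condition, (5/4)·(y/x)^(1.5) = P_x/P_y.
Hence y/x = ((4/5)·P_x/P_y)^(1/(1.5)), i.e. raised to the 2/3 power.
Substitute y = (y/x)·x into the budget: x* = M/(P_x + P_y·(y/x)).
Numerically y/x = 2.765913, so x* = 232/(11.5 + 2·2.765913) = 13.6216 and y* = 2.765913·13.6216 = 37.676.
Expenditure on y: 2·37.676 = 75.3521; share = 0.3248.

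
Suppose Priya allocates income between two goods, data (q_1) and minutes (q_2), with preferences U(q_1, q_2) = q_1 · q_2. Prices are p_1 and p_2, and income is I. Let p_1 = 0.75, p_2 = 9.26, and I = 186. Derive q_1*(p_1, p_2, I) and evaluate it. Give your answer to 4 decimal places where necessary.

q_1* = 124

At p_1=0.75, p_2=9.26, I=186: q_1* = 0.5·186/0.75 = 124.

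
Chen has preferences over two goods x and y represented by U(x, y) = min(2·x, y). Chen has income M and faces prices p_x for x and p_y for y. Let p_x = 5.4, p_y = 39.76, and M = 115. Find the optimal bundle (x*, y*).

x* = 1.3542, y* = 2.7084

Demand: x*(p_x,p_y,M) = M/(p_x + 2·p_y), y* = 2·M/(p_x + 2·p_y).
Here 5.4 + 2·39.76 = 84.92, giving x* = 1.3542 and y* = 2.7084.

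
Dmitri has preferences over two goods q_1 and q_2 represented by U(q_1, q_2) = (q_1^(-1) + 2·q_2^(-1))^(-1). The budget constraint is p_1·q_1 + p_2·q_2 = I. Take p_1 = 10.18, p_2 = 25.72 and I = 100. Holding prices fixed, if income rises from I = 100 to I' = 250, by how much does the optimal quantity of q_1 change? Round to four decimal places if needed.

Δq_1* = 4.5367

MU_q_1 ∝ q_1^(-2), MU_q_2 ∝ 2·q_2^(-2), so MRS = (1/2)·(q_2/q_1)^(2) = p_1/p_2.
Hence q_2/q_1 = (2·p_1/p_2)^(1/(2)), i.e. raised to the 0.5 power.
Substitute q_2 = (q_2/q_1)·q_1 into the budget: q_1* = I/(p_1 + p_2·(q_2/q_1)).
Numerically q_2/q_1 = 0.88972, so q_1* = 100/(10.18 + 25.72·0.88972) = 3.0245.
At I' = 250: q_1* = 7.5612. Change: 7.5612 − 3.0245 = 4.5367.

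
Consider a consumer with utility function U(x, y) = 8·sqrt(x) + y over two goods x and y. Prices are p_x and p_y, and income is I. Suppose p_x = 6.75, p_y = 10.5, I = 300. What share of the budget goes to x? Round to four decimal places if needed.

Utility is quasi-linear in y; the FOC for x is 4/√x = p_x/p_y.
Thus x* = (4·p_y/p_x)² — independent of I — with the rest of income spent on y.
Plugging in: x* = (4·10.5/6.75)² = 38.716, y* = 3.6825.
Expenditure on x: 6.75·38.716 = 261.3333; share = 0.8711.

share on x = 0.8711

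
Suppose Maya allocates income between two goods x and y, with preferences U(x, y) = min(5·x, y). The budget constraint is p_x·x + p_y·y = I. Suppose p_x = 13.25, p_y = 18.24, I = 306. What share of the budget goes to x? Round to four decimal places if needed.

Here 13.25 + 5·18.24 = 104.45, giving x* = 2.9296 and y* = 14.6482.
Expenditure on x: 13.25·2.9296 = 38.8176; share = 0.1269.

share on x = 0.1269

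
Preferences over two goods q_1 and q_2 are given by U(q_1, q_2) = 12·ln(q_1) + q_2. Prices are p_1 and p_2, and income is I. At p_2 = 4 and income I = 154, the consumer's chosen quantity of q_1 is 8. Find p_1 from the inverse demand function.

MU_q_1 = 12/q_1, MU_q_2 = 1. Tangency: 12/q_1 = p_1/p_2.
So q_1*(p_1,p_2) = 12·p_2/p_1, independent of income; and q_2* = (I − 12·p_2)/p_2.
Set q_1* = 8 in the demand function and solve for p_1: p_1 = 6.

p_1 = 6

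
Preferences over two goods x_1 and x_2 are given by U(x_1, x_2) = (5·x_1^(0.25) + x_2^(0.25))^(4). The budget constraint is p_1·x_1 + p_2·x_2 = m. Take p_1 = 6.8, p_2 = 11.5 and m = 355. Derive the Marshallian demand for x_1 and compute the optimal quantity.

MRS = MU_x_1/MU_x_2 = 5·(x_2/x_1)^(0.75). Set equal to p_1/p_2.
Hence x_2/x_1 = ((1/5)·p_1/p_2)^(1/(0.75)), i.e. raised to the 4/3 power.
Substitute x_2 = (x_2/x_1)·x_1 into the budget: x_1* = m/(p_1 + p_2·(x_2/x_1)).
Numerically x_2/x_1 = 0.058048, so x_1* = 355/(6.8 + 11.5·0.058048) = 47.539.

x_1* = 47.539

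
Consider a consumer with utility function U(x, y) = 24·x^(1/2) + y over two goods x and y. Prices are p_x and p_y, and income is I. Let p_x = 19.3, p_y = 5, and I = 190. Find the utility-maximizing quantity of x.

x* = 9.6647

MU_x = 12/√x, MU_y = 1. Tangency: 12/√x = p_x/p_y.
Thus x* = (12·p_y/p_x)² — independent of I — with the rest of income spent on y.
Plugging in: x* = (12·5/19.3)² = 9.6647.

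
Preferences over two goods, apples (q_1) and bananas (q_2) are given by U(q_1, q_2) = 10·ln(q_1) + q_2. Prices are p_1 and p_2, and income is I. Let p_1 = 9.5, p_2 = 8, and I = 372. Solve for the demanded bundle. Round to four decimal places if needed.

Set MRS = p_1/p_2: (10/q_1)/1 = p_1/p_2.
So q_1*(p_1,p_2) = 10·p_2/p_1, independent of income; and q_2* = (I − 10·p_2)/p_2.
At the given prices: q_1* = 10·8/9.5 = 8.4211, and q_2* = 36.5.

q_1* = 8.4211, q_2* = 36.5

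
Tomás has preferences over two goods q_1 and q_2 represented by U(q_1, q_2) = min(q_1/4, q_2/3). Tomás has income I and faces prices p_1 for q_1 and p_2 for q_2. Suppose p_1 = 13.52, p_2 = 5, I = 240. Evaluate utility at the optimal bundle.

With perfect complements, no substitution: consume in ratio q_1:q_2 = 4:3.
Budget: p_1·q_1 + p_2·(3/4)·q_1 = I, so (4·p_1 + 3·p_2)·q_1 = 4·I.
Demand: q_1*(p_1,p_2,I) = 4·I/(4·p_1 + 3·p_2), q_2* = 3·I/(4·p_1 + 3·p_2).
Here 4·13.52 + 3·5 = 69.08, giving q_1* = 13.8969 and q_2* = 10.4227.
Utility at the optimum: U(13.8969, 10.4227) = 3.4742.

V = 3.4742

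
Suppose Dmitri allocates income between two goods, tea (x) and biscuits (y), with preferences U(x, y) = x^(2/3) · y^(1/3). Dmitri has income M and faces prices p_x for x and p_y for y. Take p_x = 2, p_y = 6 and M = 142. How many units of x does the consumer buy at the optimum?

x* = 47.3333

The MRS is 2·y/x. Set MRS = p_x/p_y.
So 2/3·p_y·y = 1/3·p_x·x; combined with the budget, a share 2/3 of income goes to x.
Demand: x*(p_x,p_y,M) = 2/3·M/p_x and y* = 1/3·M/p_y.
At p_x=2, p_y=6, M=142: x* = 2/3·142/2 = 47.3333.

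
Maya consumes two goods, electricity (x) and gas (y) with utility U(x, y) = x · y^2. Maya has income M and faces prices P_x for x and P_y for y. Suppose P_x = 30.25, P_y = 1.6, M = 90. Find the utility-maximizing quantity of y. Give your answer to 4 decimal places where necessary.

The MRS is (1/2)·y/x. Set MRS = P_x/P_y.
Rearranging, P_y·y = 2·P_x·x. Substituting into the budget gives P_x·x·(1 + 2) = M.
Demand: x*(P_x,P_y,M) = 1/3·M/P_x and y* = 2/3·M/P_y.
At P_x=30.25, P_y=1.6, M=90: y* = 2/3·90/1.6 = 37.5.

y* = 37.5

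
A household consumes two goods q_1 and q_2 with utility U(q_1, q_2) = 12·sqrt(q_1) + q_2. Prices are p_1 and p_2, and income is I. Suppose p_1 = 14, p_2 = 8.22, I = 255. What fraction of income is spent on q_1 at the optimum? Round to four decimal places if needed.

Utility is quasi-linear in q_2; the FOC for q_1 is 6/√q_1 = p_1/p_2.
Thus q_1* = (6·p_2/p_1)² — independent of I — with the rest of income spent on q_2.
Plugging in: q_1* = (6·8.22/14)² = 12.4105, q_2* = 9.8848.
Expenditure on q_1: 14·12.4105 = 173.7473; share = 0.6814.

share on q_1 = 0.6814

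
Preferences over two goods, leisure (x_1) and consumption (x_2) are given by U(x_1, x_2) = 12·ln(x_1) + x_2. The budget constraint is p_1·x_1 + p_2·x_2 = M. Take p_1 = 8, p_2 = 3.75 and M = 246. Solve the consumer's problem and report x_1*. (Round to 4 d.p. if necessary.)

x_1* = 5.625

Set MRS = p_1/p_2: (12/x_1)/1 = p_1/p_2.
So x_1*(p_1,p_2) = 12·p_2/p_1, independent of income; and x_2* = (M − 12·p_2)/p_2.
At the given prices: x_1* = 12·3.75/8 = 5.625.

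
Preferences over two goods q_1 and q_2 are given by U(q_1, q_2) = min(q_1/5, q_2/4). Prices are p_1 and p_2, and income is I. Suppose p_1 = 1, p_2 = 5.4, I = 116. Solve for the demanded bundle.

q_1* = 21.8045, q_2* = 17.4436

Demand: q_1*(p_1,p_2,I) = 5·I/(5·p_1 + 4·p_2), q_2* = 4·I/(5·p_1 + 4·p_2).
Here 5·1 + 4·5.4 = 26.6, giving q_1* = 21.8045 and q_2* = 17.4436.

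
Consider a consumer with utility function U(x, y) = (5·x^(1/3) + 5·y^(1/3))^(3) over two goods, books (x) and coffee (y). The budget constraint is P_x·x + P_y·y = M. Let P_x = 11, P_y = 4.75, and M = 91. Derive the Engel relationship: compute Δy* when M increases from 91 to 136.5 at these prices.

MRS = MU_x/MU_y = (y/x)^(2/3). Set equal to P_x/P_y.
Hence y/x = (P_x/P_y)^(1/(2/3)), i.e. raised to the 1.5 power.
With the ratio pinned down, the budget gives x* = M/(P_x + P_y·(y/x)) and y* = (y/x)·x*.
Numerically y/x = 3.524103, so x* = 91/(11 + 4.75·3.524103) = 3.2805 and y* = 3.524103·3.2805 = 11.5609.
At M' = 136.5: y* = 17.3413. Change: 17.3413 − 11.5609 = 5.7804.

Δy* = 5.7804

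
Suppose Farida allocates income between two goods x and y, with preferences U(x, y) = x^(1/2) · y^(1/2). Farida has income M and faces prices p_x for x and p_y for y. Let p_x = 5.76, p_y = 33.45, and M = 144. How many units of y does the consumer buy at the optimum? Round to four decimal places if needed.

y* = 2.1525

The MRS is y/x. Set MRS = p_x/p_y.
Rearranging, p_y·y = p_x·x. Substituting into the budget gives p_x·x·(1 + 1) = M.
Demand: x*(p_x,p_y,M) = 0.5·M/p_x and y* = 0.5·M/p_y.
At p_x=5.76, p_y=33.45, M=144: y* = 0.5·144/33.45 = 2.1525.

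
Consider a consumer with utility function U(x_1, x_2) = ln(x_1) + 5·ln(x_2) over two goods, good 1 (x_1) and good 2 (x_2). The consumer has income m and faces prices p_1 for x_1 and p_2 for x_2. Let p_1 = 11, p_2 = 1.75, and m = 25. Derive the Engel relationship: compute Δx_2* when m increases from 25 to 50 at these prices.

Δx_2* = 11.9048

Demand: x_1*(p_1,p_2,m) = 1/6·m/p_1 and x_2* = 5/6·m/p_2.
At p_1=11, p_2=1.75, m=25: x_2* = 5/6·25/1.75 = 11.9048.
At m' = 50: x_2* = 23.8095. Change: 23.8095 − 11.9048 = 11.9048.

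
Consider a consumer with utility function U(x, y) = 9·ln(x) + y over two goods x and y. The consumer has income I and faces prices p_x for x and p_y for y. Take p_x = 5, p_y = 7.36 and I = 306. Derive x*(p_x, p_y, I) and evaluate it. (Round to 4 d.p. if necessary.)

MU_x = 9/x, MU_y = 1. Tangency: 9/x = p_x/p_y.
So x*(p_x,p_y) = 9·p_y/p_x, independent of income; and y* = (I − 9·p_y)/p_y.
At the given prices: x* = 9·7.36/5 = 13.248.

x* = 13.248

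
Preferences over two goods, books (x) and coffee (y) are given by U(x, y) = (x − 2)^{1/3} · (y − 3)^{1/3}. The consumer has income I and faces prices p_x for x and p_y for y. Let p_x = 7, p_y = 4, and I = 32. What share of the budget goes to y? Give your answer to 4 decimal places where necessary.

share on y = 0.4688

This is Cobb-Douglas in (x−2, y−3): tangency gives 1/3·p_y·(y−3) = 1/3·p_x·(x−2).
Substituting into the budget: x* = 2 + 0.5·(I − 2·p_x − 3·p_y)/p_x, and y* = 3 + 0.5·(…)/p_y.
Discretionary income = 32 − 2·7 − 3·4 = 6; x* = 2 + 0.5·6/7 = 2.4286; y* = 3 + 0.5·6/4 = 3.75.
Expenditure on y: 4·3.75 = 15; share = 0.4688.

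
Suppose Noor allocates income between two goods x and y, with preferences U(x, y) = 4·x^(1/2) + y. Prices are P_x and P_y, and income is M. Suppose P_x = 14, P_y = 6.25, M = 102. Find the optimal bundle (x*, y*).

Set MRS = P_x/P_y: 2·x^(−1/2) = P_x/P_y.
Solve: √x = 2·P_y/P_x, so x*(P_x,P_y) = (2·P_y/P_x)², and y* = (M − P_x·x*)/P_y.
Plugging in: x* = (2·6.25/14)² = 0.7972, y* = 14.5343.

x* = 0.7972, y* = 14.5343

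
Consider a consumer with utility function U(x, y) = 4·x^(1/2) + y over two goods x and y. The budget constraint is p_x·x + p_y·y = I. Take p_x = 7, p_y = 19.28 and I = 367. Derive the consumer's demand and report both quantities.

x* = 30.3444, y* = 8.0181

Set MRS = p_x/p_y: 2·x^(−1/2) = p_x/p_y.
Solve: √x = 2·p_y/p_x, so x*(p_x,p_y) = (2·p_y/p_x)², and y* = (I − p_x·x*)/p_y.
Plugging in: x* = (2·19.28/7)² = 30.3444, y* = 8.0181.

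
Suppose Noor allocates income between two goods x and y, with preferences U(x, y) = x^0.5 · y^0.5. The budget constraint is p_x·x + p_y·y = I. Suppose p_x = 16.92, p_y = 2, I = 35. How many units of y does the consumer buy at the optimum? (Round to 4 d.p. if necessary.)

Demand: x*(p_x,p_y,I) = 0.5·I/p_x and y* = 0.5·I/p_y.
At p_x=16.92, p_y=2, I=35: y* = 0.5·35/2 = 8.75.

y* = 8.75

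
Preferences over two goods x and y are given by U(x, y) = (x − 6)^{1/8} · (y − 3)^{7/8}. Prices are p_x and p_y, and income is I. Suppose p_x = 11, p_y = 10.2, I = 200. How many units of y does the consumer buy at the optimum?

Discretionary income = 200 − 6·11 − 3·10.2 = 103.4; y* = 3 + 0.875·103.4/10.2 = 11.8701.

y* = 11.8701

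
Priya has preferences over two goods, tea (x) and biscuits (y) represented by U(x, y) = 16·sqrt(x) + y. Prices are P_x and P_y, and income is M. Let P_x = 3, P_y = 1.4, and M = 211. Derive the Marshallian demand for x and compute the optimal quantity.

Set MRS = P_x/P_y: 8·x^(−1/2) = P_x/P_y.
Solve: √x = 8·P_y/P_x, so x*(P_x,P_y) = (8·P_y/P_x)², and y* = (M − P_x·x*)/P_y.
Plugging in: x* = (8·1.4/3)² = 13.9378.

x* = 13.9378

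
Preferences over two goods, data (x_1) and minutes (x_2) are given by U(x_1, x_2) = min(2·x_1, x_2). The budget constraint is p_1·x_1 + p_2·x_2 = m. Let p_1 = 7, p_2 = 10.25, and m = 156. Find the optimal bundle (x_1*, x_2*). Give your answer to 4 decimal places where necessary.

Leontief preferences: the optimum is at the kink where x_1/1 = x_2/2, i.e. x_2 = 2·x_1.
Budget: p_1·x_1 + p_2·2·x_1 = m, so (p_1 + 2·p_2)·x_1 = m.
Demand: x_1*(p_1,p_2,m) = m/(p_1 + 2·p_2), x_2* = 2·m/(p_1 + 2·p_2).
Here 7 + 2·10.25 = 27.5, giving x_1* = 5.6727 and x_2* = 11.3455.

x_1* = 5.6727, x_2* = 11.3455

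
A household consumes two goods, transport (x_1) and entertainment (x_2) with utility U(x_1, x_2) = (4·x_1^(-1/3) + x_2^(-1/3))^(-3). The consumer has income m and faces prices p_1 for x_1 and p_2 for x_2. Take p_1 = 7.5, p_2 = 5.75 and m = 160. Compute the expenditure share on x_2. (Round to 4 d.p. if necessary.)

share on x_2 = 0.2486

From the CES first-order condition, 4·(x_2/x_1)^(4/3) = p_1/p_2.
Hence x_2/x_1 = ((1/4)·p_1/p_2)^(1/(4/3)), i.e. raised to the 0.75 power.
Substitute x_2 = (x_2/x_1)·x_1 into the budget: x_1* = m/(p_1 + p_2·(x_2/x_1)).
Numerically x_2/x_1 = 0.431519, so x_1* = 160/(7.5 + 5.75·0.431519) = 16.0301 and x_2* = 0.431519·16.0301 = 6.9173.
Expenditure on x_2: 5.75·6.9173 = 39.7744; share = 0.2486.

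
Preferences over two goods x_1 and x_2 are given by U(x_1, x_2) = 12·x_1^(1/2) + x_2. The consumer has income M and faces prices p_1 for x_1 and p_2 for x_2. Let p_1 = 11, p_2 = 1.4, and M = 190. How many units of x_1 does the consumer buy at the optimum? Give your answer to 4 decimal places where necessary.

Plugging in: x_1* = (6·1.4/11)² = 0.5831.

x_1* = 0.5831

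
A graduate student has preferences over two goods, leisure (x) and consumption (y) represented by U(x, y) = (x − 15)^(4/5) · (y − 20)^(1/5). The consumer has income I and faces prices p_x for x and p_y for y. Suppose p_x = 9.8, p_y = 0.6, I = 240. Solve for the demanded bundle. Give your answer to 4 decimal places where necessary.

MRS = 4·(y−20)/(x−15). Tangency with p_x/p_y gives y−20 = (1/4)·(p_x/p_y)·(x−15).
Substituting into the budget: x* = 15 + 0.8·(I − 15·p_x − 20·p_y)/p_x, and y* = 20 + 0.2·(…)/p_y.
Discretionary income = 240 − 15·9.8 − 20·0.6 = 81; x* = 15 + 0.8·81/9.8 = 21.6122; y* = 20 + 0.2·81/0.6 = 47.

x* = 21.6122, y* = 47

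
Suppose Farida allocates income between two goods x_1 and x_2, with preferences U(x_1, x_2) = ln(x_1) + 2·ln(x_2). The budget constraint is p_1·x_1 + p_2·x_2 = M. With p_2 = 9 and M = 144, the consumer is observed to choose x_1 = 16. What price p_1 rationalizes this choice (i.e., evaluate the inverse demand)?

p_1 = 3

The MRS is (1/2)·x_2/x_1. Set MRS = p_1/p_2.
So p_2·x_2 = 2·p_1·x_1; combined with the budget, a share 1/3 of income goes to x_1.
Demand: x_1*(p_1,p_2,M) = 1/3·M/p_1 and x_2* = 2/3·M/p_2.
Set x_1* = 16 in the demand function and solve for p_1: p_1 = 3.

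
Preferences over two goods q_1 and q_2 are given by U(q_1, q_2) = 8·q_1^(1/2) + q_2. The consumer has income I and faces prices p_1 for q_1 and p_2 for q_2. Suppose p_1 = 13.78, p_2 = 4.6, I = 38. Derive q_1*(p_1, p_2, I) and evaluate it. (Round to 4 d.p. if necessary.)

q_1* = 1.7829

Utility is quasi-linear in q_2; the FOC for q_1 is 4/√q_1 = p_1/p_2.
Thus q_1* = (4·p_2/p_1)² — independent of I — with the rest of income spent on q_2.
Plugging in: q_1* = (4·4.6/13.78)² = 1.7829.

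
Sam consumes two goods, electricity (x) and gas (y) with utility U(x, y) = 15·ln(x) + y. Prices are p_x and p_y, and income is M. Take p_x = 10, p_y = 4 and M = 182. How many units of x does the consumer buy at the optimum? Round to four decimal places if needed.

x* = 6

So x*(p_x,p_y) = 15·p_y/p_x, independent of income; and y* = (M − 15·p_y)/p_y.
At the given prices: x* = 15·4/10 = 6.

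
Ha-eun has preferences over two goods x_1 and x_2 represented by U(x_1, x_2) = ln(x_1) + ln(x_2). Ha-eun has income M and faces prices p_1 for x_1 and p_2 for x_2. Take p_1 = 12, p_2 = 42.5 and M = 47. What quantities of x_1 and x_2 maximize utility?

Tangency: MRS = x_2/x_1 = p_1/p_2.
Rearranging, p_2·x_2 = p_1·x_1. Substituting into the budget gives p_1·x_1·(1 + 1) = M.
Demand: x_1*(p_1,p_2,M) = 0.5·M/p_1 and x_2* = 0.5·M/p_2.
At p_1=12, p_2=42.5, M=47: x_1* = 0.5·47/12 = 1.9583, x_2* = 0.5529.

x_1* = 1.9583, x_2* = 0.5529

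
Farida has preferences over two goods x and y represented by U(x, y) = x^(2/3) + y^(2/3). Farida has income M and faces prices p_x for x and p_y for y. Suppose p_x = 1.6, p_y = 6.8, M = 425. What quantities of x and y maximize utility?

x* = 251.6906, y* = 3.2787

MU_x ∝ x^(-1/3), MU_y ∝ y^(-1/3), so MRS = (y/x)^(1/3) = p_x/p_y.
Hence y/x = (p_x/p_y)^(1/(1/3)), i.e. raised to the 3 power.
With the ratio pinned down, the budget gives x* = M/(p_x + p_y·(y/x)) and y* = (y/x)·x*.
Numerically y/x = 0.013027, so x* = 425/(1.6 + 6.8·0.013027) = 251.6906 and y* = 0.013027·251.6906 = 3.2787.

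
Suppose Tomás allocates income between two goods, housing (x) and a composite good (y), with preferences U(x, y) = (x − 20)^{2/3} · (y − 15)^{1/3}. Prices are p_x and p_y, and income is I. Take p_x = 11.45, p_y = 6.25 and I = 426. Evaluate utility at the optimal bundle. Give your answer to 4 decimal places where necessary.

V = 5.8384

This is Cobb-Douglas in (x−20, y−15): tangency gives 2/3·p_y·(y−15) = 1/3·p_x·(x−20).
Substituting into the budget: x* = 20 + 2/3·(I − 20·p_x − 15·p_y)/p_x, and y* = 15 + 1/3·(…)/p_y.
Discretionary income = 426 − 20·11.45 − 15·6.25 = 103.25; x* = 20 + 2/3·103.25/11.45 = 26.0116; y* = 15 + 1/3·103.25/6.25 = 20.5067.
Utility at the optimum: U(26.0116, 20.5067) = 5.8384.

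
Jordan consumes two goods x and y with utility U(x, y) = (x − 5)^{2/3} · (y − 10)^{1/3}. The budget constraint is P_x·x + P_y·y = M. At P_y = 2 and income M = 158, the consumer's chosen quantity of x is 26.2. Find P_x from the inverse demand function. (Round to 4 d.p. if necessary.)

Let x' = x−5, y' = y−10. MRS = 2·y'/x' = P_x/P_y.
Substituting into the budget: x* = 5 + 2/3·(M − 5·P_x − 10·P_y)/P_x, and y* = 10 + 1/3·(…)/P_y.
Set x* = 26.2 in the demand function and solve for P_x: P_x = 3.75.

P_x = 3.75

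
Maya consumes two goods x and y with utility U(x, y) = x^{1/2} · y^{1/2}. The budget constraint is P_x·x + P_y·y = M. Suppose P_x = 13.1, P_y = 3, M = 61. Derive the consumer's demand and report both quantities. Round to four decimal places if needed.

x* = 2.3282, y* = 10.1667

Tangency: MRS = y/x = P_x/P_y.
So 0.5·P_y·y = 0.5·P_x·x; combined with the budget, a share 0.5 of income goes to x.
Demand: x*(P_x,P_y,M) = 0.5·M/P_x and y* = 0.5·M/P_y.
At P_x=13.1, P_y=3, M=61: x* = 0.5·61/13.1 = 2.3282, y* = 10.1667.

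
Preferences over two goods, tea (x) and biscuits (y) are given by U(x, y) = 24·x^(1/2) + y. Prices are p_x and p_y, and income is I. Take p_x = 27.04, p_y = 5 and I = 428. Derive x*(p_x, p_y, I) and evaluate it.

Plugging in: x* = (12·5/27.04)² = 4.9237.

x* = 4.9237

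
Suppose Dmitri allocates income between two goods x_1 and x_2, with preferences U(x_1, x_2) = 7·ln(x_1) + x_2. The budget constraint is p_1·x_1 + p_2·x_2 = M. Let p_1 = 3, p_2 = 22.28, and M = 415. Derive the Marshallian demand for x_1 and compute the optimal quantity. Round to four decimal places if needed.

x_1* = 51.9867

MU_x_1 = 7/x_1, MU_x_2 = 1. Tangency: 7/x_1 = p_1/p_2.
So x_1*(p_1,p_2) = 7·p_2/p_1, independent of income; and x_2* = (M − 7·p_2)/p_2.
At the given prices: x_1* = 7·22.28/3 = 51.9867.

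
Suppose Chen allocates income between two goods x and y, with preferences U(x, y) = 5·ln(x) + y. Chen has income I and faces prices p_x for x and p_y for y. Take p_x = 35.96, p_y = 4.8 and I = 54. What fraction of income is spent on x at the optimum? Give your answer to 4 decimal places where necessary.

MU_x = 5/x, MU_y = 1. Tangency: 5/x = p_x/p_y.
So x*(p_x,p_y) = 5·p_y/p_x, independent of income; and y* = (I − 5·p_y)/p_y.
At the given prices: x* = 5·4.8/35.96 = 0.6674, and y* = 6.25.
Expenditure on x: 35.96·0.6674 = 24; share = 0.4444.

share on x = 0.4444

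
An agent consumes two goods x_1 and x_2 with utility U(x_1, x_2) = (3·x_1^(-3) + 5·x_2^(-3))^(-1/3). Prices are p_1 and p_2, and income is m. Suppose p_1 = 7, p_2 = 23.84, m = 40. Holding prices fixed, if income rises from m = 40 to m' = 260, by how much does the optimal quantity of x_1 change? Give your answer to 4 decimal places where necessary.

From the CES first-order condition, (3/5)·(x_2/x_1)^(4) = p_1/p_2.
Solve for the ratio: x_2/x_1 = [(5/3)·p_1/p_2]^(0.25).
Substitute x_2 = (x_2/x_1)·x_1 into the budget: x_1* = m/(p_1 + p_2·(x_2/x_1)).
Numerically x_2/x_1 = 0.836393, so x_1* = 40/(7 + 23.84·0.836393) = 1.4848.
At m' = 260: x_1* = 9.6512. Change: 9.6512 − 1.4848 = 8.1664.

Δx_1* = 8.1664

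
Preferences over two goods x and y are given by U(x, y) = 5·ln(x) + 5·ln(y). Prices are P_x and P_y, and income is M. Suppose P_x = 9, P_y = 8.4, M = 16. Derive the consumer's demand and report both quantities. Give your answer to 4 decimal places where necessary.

x* = 0.8889, y* = 0.9524

Tangency: MRS = y/x = P_x/P_y.
Rearranging, P_y·y = P_x·x. Substituting into the budget gives P_x·x·(1 + 1) = M.
Demand: x*(P_x,P_y,M) = 0.5·M/P_x and y* = 0.5·M/P_y.
At P_x=9, P_y=8.4, M=16: x* = 0.5·16/9 = 0.8889, y* = 0.9524.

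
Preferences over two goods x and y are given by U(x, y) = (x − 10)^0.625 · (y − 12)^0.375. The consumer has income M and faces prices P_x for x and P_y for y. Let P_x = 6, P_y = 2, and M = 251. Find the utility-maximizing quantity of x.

x* = 27.3958

Let x' = x−10, y' = y−12. MRS = (5/3)·y'/x' = P_x/P_y.
Substituting into the budget: x* = 10 + 0.625·(M − 10·P_x − 12·P_y)/P_x, and y* = 12 + 0.375·(…)/P_y.
Discretionary income = 251 − 10·6 − 12·2 = 167; x* = 10 + 0.625·167/6 = 27.3958.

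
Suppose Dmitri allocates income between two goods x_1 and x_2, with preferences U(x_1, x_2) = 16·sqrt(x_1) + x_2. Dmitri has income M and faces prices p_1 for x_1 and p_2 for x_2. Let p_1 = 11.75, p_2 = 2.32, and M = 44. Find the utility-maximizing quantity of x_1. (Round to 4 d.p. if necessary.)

x_1* = 2.4951

Solve: √x_1 = 8·p_2/p_1, so x_1*(p_1,p_2) = (8·p_2/p_1)², and x_2* = (M − p_1·x_1*)/p_2.
Plugging in: x_1* = (8·2.32/11.75)² = 2.4951.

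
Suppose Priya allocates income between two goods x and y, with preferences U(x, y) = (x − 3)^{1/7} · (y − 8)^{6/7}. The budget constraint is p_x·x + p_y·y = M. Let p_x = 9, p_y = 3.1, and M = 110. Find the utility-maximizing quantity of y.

y* = 24.0922

MRS = (1/6)·(y−8)/(x−3). Tangency with p_x/p_y gives y−8 = 6·(p_x/p_y)·(x−3).
Substituting into the budget: x* = 3 + 1/7·(M − 3·p_x − 8·p_y)/p_x, and y* = 8 + 6/7·(…)/p_y.
Discretionary income = 110 − 3·9 − 8·3.1 = 58.2; y* = 8 + 6/7·58.2/3.1 = 24.0922.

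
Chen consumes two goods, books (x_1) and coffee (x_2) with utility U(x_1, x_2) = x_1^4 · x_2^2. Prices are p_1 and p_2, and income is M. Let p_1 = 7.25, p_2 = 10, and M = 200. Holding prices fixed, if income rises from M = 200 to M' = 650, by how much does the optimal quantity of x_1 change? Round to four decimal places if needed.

Δx_1* = 41.3793

The MRS is 2·x_2/x_1. Set MRS = p_1/p_2.
So 4·p_2·x_2 = 2·p_1·x_1; combined with the budget, a share 2/3 of income goes to x_1.
Demand: x_1*(p_1,p_2,M) = 2/3·M/p_1 and x_2* = 1/3·M/p_2.
At p_1=7.25, p_2=10, M=200: x_1* = 2/3·200/7.25 = 18.3908.
At M' = 650: x_1* = 59.7701. Change: 59.7701 − 18.3908 = 41.3793.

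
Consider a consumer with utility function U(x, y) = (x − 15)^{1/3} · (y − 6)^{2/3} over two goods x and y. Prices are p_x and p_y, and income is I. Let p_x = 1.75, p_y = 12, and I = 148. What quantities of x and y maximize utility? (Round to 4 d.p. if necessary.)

x* = 24.4762, y* = 8.7639

MRS = (1/2)·(y−6)/(x−15). Tangency with p_x/p_y gives y−6 = 2·(p_x/p_y)·(x−15).
After buying the subsistence bundle (15, 6), a share 1/3 of the remaining income goes to x: x* = 15 + 1/3·(I − 15p_x − 6p_y)/p_x.
Discretionary income = 148 − 15·1.75 − 6·12 = 49.75; x* = 15 + 1/3·49.75/1.75 = 24.4762; y* = 6 + 2/3·49.75/12 = 8.7639.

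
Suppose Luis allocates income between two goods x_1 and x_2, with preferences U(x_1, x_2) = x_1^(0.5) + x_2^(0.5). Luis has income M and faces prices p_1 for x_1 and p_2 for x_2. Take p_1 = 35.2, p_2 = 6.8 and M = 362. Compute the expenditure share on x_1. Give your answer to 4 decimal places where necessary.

From the CES first-order condition, (x_2/x_1)^(0.5) = p_1/p_2.
Hence x_2/x_1 = (p_1/p_2)^(1/(0.5)), i.e. raised to the 2 power.
With the ratio pinned down, the budget gives x_1* = M/(p_1 + p_2·(x_2/x_1)) and x_2* = (x_2/x_1)·x_1*.
Numerically x_2/x_1 = 26.795848, so x_1* = 362/(35.2 + 6.8·26.795848) = 1.665 and x_2* = 26.795848·1.665 = 44.6162.
Expenditure on x_1: 35.2·1.665 = 58.6095; share = 0.1619.

share on x_1 = 0.1619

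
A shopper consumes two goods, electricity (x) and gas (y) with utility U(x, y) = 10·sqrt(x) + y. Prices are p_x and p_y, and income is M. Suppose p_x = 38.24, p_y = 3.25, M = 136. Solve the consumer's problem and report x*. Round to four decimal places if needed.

x* = 0.1806

Thus x* = (5·p_y/p_x)² — independent of M — with the rest of income spent on y.
Plugging in: x* = (5·3.25/38.24)² = 0.1806.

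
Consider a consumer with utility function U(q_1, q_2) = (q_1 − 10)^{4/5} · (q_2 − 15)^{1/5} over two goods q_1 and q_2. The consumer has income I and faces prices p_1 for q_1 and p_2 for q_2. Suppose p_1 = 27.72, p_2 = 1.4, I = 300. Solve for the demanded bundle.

q_1* = 10.0519, q_2* = 15.2571

Discretionary income = 300 − 10·27.72 − 15·1.4 = 1.8; q_1* = 10 + 0.8·1.8/27.72 = 10.0519; q_2* = 15 + 0.2·1.8/1.4 = 15.2571.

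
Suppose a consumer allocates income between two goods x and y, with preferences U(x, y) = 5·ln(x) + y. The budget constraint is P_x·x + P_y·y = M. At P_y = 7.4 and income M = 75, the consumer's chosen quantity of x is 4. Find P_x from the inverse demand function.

Set MRS = P_x/P_y: (5/x)/1 = P_x/P_y.
So x*(P_x,P_y) = 5·P_y/P_x, independent of income; and y* = (M − 5·P_y)/P_y.
Set x* = 4 in the demand function and solve for P_x: P_x = 9.25.

P_x = 9.25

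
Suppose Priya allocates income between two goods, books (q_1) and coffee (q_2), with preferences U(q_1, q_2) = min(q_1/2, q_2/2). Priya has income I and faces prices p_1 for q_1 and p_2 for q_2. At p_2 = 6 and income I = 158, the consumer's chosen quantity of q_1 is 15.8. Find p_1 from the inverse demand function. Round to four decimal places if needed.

p_1 = 4

With perfect complements, no substitution: consume in ratio q_1:q_2 = 2:2.
Budget: p_1·q_1 + p_2·q_1 = I, so (2·p_1 + 2·p_2)·q_1 = 2·I.
Demand: q_1*(p_1,p_2,I) = 2·I/(2·p_1 + 2·p_2), q_2* = 2·I/(2·p_1 + 2·p_2).
Set q_1* = 15.8 in the demand function and solve for p_1: p_1 = 4.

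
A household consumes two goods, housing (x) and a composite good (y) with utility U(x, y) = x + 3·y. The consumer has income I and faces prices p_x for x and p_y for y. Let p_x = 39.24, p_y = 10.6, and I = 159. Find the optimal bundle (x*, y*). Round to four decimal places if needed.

Linear utility — the consumer picks whichever good has higher MU/price: 1/39.24 = 0.0255 vs 3/10.6 = 0.283.
y gives more utility per dollar, so spend all income on y: y* = I/p_y, x* = 0.
Numerically: x* = 0, y* = 15.

x* = 0, y* = 15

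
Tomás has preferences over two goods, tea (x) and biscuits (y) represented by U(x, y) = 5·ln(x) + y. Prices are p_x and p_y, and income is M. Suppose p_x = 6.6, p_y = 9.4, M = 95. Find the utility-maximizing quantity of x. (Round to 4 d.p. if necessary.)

Set MRS = p_x/p_y: (5/x)/1 = p_x/p_y.
So x*(p_x,p_y) = 5·p_y/p_x, independent of income; and y* = (M − 5·p_y)/p_y.
At the given prices: x* = 5·9.4/6.6 = 7.1212.

x* = 7.1212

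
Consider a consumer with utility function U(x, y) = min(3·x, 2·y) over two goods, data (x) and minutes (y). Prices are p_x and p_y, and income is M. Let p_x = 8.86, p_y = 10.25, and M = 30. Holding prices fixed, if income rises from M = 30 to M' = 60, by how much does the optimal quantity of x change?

Δx* = 1.2379

With perfect complements, no substitution: consume in ratio x:y = 2:3.
Budget: p_x·x + p_y·(3/2)·x = M, so (2·p_x + 3·p_y)·x = 2·M.
Demand: x*(p_x,p_y,M) = 2·M/(2·p_x + 3·p_y), y* = 3·M/(2·p_x + 3·p_y).
Here 2·8.86 + 3·10.25 = 48.47, giving x* = 1.2379.
At M' = 60: x* = 2.4758. Change: 2.4758 − 1.2379 = 1.2379.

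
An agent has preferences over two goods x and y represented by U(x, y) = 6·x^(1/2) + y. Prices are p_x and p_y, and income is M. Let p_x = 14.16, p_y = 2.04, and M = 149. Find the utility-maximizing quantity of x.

x* = 0.1868

Utility is quasi-linear in y; the FOC for x is 3/√x = p_x/p_y.
Solve: √x = 3·p_y/p_x, so x*(p_x,p_y) = (3·p_y/p_x)², and y* = (M − p_x·x*)/p_y.
Plugging in: x* = (3·2.04/14.16)² = 0.1868.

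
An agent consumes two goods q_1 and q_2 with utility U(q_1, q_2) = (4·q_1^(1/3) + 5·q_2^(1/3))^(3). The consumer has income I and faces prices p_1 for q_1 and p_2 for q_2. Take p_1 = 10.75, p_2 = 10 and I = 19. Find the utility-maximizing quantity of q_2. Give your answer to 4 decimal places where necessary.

MRS = MU_q_1/MU_q_2 = (4/5)·(q_2/q_1)^(2/3). Set equal to p_1/p_2.
Solve for the ratio: q_2/q_1 = [(5/4)·p_1/p_2]^(1.5).
Substitute q_2 = (q_2/q_1)·q_1 into the budget: q_1* = I/(p_1 + p_2·(q_2/q_1)).
Numerically q_2/q_1 = 1.557678, so q_1* = 19/(10.75 + 10·1.557678) = 0.7217 and q_2* = 1.557678·0.7217 = 1.1242.

q_2* = 1.1242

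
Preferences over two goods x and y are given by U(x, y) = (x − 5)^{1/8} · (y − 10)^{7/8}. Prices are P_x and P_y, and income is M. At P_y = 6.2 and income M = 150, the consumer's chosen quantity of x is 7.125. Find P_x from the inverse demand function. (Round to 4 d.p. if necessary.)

MRS = (1/7)·(y−10)/(x−5). Tangency with P_x/P_y gives y−10 = 7·(P_x/P_y)·(x−5).
Substituting into the budget: x* = 5 + 0.125·(M − 5·P_x − 10·P_y)/P_x, and y* = 10 + 0.875·(…)/P_y.
Set x* = 7.125 in the demand function and solve for P_x: P_x = 4.

P_x = 4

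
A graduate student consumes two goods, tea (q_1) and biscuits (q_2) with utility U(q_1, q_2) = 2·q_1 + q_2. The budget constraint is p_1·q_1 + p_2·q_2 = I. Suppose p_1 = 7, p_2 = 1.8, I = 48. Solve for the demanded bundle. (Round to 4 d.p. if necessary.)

Linear utility — the consumer picks whichever good has higher MU/price: 2/7 = 0.2857 vs 1/1.8 = 0.5556.
q_2 gives more utility per dollar, so spend all income on q_2: q_2* = I/p_2, q_1* = 0.
Numerically: q_1* = 0, q_2* = 26.6667.

q_1* = 0, q_2* = 26.6667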